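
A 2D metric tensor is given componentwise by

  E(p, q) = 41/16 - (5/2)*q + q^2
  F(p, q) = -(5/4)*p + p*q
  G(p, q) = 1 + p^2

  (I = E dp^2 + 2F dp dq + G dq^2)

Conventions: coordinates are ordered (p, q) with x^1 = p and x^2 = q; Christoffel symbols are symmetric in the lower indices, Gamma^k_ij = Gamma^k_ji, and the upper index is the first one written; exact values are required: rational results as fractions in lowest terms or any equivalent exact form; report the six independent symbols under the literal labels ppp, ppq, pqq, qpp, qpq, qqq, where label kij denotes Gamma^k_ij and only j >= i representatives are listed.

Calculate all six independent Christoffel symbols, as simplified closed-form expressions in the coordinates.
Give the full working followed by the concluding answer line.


E = 41/16 - (5/2)*q + q^2; F = -(5/4)*p + p*q; G = 1 + p^2
Gamma^k_ij = (1/2) g^{kl} (d_i g_jl + d_j g_il - d_l g_ij), with g^inv = (1/(EG-F^2)) [[G, -F], [-F, E]]
first partials: E_p = 0, E_q = -5/2 + 2*q, F_p = -5/4 + q, F_q = p, G_p = 2*p, G_q = 0
D = EG - F^2 = 41/16 - (5/2)*q + q^2 + p^2
expanded: Gamma^p_pp = (G E_p - 2F F_p + F E_q)/(2D), Gamma^p_pq = (G E_q - F G_p)/(2D), Gamma^p_qq = (2G F_q - G G_p - F G_q)/(2D), Gamma^q_pp = (2E F_p - E E_q - F E_p)/(2D), Gamma^q_pq = (E G_p - F E_q)/(2D), Gamma^q_qq = (E G_q - 2F F_q + F G_p)/(2D); substitute and cancel common factors

Answer: Gamma_ppp = 0, Gamma_ppq = (16*q - 20)/(16*p^2 + 16*q^2 - 40*q + 41), Gamma_pqq = 0, Gamma_qpp = 0, Gamma_qpq = 16*p/(16*p^2 + 16*q^2 - 40*q + 41), Gamma_qqq = 0


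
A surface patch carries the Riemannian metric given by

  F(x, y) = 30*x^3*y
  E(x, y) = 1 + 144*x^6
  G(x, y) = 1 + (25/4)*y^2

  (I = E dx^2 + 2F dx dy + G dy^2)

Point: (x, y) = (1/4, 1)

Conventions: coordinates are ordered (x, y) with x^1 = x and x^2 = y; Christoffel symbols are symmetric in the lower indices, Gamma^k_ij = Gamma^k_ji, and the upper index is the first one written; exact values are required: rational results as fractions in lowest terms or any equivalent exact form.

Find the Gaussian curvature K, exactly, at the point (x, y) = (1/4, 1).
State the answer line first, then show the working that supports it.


Answer: K = 73728/695645

E = 265/256, F = 15/32, G = 29/4, EG - F^2 = 1865/256 at the point
E_x = 27/32, E_y = 0, F_x = 45/8, F_y = 15/32, G_x = 0, G_y = 25/2
E_yy = 0, F_xy = 45/8, G_xx = 0
Compute both Brioschi determinants and normalise by (EG - F^2)^2.
M1 = [[-E_yy/2 + F_xy - G_xx/2, E_x/2, F_x - E_y/2], [F_y - G_x/2, E, F], [G_y/2, F, G]] = [[45/8, 27/64, 45/8], [15/32, 265/256, 15/32], [25/4, 15/32, 29/4]]; det M1 = 45/8
M2 = [[0, E_y/2, G_x/2], [E_y/2, E, F], [G_x/2, F, G]] = [[0, 0, 0], [0, 265/256, 15/32], [0, 15/32, 29/4]]; det M2 = 0
det M1 - det M2 = 45/8; K = 45/8 / (1865/256)^2 = 73728/695645


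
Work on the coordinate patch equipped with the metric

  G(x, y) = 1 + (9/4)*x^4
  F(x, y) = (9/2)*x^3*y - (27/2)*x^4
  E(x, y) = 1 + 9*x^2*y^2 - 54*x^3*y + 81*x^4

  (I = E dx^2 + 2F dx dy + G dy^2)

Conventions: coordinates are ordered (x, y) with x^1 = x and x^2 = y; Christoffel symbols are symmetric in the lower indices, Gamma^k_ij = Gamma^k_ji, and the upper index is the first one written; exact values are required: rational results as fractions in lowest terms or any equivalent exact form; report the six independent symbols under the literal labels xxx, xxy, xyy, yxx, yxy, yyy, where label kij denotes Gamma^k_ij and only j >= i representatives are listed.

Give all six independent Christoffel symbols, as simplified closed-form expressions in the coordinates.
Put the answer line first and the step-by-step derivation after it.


Answer: Gamma_xxx = (648*x^3 - 324*x^2*y + 36*x*y^2)/(333*x^4 - 216*x^3*y + 36*x^2*y^2 + 4), Gamma_xxy = (-108*x^3 + 36*x^2*y)/(333*x^4 - 216*x^3*y + 36*x^2*y^2 + 4), Gamma_xyy = 0, Gamma_yxx = (-108*x^3 + 18*x^2*y)/(333*x^4 - 216*x^3*y + 36*x^2*y^2 + 4), Gamma_yxy = 18*x^3/(333*x^4 - 216*x^3*y + 36*x^2*y^2 + 4), Gamma_yyy = 0

E = 1 + 9*x^2*y^2 - 54*x^3*y + 81*x^4; F = (9/2)*x^3*y - (27/2)*x^4; G = 1 + (9/4)*x^4
Gamma^k_ij = (1/2) g^{kl} (d_i g_jl + d_j g_il - d_l g_ij), with g^inv = (1/(EG-F^2)) [[G, -F], [-F, E]]
first partials: E_x = 18*x*y^2 - 162*x^2*y + 324*x^3, E_y = 18*x^2*y - 54*x^3, F_x = (27/2)*x^2*y - 54*x^3, F_y = (9/2)*x^3, G_x = 9*x^3, G_y = 0
D = EG - F^2 = 1 + 9*x^2*y^2 - 54*x^3*y + (333/4)*x^4
expanded: Gamma^x_xx = (G E_x - 2F F_x + F E_y)/(2D), Gamma^x_xy = (G E_y - F G_x)/(2D), Gamma^x_yy = (2G F_y - G G_x - F G_y)/(2D), Gamma^y_xx = (2E F_x - E E_y - F E_x)/(2D), Gamma^y_xy = (E G_x - F E_y)/(2D), Gamma^y_yy = (E G_y - 2F F_y + F G_x)/(2D); substitute and cancel common factors


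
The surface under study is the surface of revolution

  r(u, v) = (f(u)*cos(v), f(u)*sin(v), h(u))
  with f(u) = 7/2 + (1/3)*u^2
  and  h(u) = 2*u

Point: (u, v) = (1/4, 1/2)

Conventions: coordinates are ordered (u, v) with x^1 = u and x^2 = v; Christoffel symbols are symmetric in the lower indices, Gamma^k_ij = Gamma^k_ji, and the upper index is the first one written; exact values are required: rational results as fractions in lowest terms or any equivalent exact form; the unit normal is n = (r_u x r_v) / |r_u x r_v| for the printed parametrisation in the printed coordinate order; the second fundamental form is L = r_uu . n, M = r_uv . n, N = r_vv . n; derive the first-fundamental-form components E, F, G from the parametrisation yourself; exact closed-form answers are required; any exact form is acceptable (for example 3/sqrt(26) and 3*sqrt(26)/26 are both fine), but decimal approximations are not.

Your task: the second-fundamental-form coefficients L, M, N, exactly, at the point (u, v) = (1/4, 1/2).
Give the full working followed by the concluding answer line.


f = 169/48, f' = 1/6, f'' = 2/3, h' = 2, h'' = 0
E = 145/36, F = 0, G = 28561/2304; answer radicand W^2 = 145/36
unnormalised second-form numerators: l = -4/3, m = 0, n = 169/24; L = l/sqrt(145/36), and similarly M = m/sqrt(W^2), N = n/sqrt(W^2)

Answer: L = -8*sqrt(145)/145, M = 0, N = 169*sqrt(145)/580


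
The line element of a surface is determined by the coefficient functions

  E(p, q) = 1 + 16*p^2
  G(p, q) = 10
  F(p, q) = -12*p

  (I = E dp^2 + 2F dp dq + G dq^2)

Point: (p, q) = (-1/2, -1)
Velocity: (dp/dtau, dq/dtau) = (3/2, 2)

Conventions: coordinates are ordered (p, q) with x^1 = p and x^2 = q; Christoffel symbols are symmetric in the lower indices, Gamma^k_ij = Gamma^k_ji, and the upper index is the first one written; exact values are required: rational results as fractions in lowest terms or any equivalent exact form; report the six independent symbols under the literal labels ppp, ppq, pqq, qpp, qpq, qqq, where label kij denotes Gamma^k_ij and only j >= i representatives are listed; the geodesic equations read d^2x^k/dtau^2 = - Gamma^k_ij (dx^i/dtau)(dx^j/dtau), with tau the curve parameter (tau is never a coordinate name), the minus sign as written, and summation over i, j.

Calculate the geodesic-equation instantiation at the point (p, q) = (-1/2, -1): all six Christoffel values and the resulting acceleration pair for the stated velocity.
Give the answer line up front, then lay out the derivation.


Answer: Gamma_ppp = -4/7, Gamma_ppq = 0, Gamma_pqq = 0, Gamma_qpp = -6/7, Gamma_qpq = 0, Gamma_qqq = 0; accelerations (d^2p/dtau^2, d^2q/dtau^2) = (9/7, 27/14)

E = 5, F = 6, G = 10 at the point
E_p = -16, E_q = 0, F_p = -12, F_q = 0, G_p = 0, G_q = 0
EG - F^2 = 14;  g^inv = (1/14) * [[10, -6], [-6, 5]]
first-kind symbols [ij,l] = (1/2)(d_i g_jl + d_j g_il - d_l g_ij): [pp,p] = E_p/2 = -8, [pp,q] = F_p - E_q/2 = -12, [pq,p] = E_q/2 = 0, [pq,q] = G_p/2 = 0, [qq,p] = F_q - G_p/2 = 0, [qq,q] = G_q/2 = 0
Gamma^p_ij = (G*[ij,p] - F*[ij,q])/(EG - F^2), Gamma^q_ij = (E*[ij,q] - F*[ij,p])/(EG - F^2)
Gamma_ppp = -4/7, Gamma_ppq = 0, Gamma_pqq = 0, Gamma_qpp = -6/7, Gamma_qpq = 0, Gamma_qqq = 0
d^2p/dtau^2 = -(Gamma_ppp*(3/2)^2 + 2*Gamma_ppq*(3/2)*(2) + Gamma_pqq*(2)^2) = 9/7
d^2q/dtau^2 = -(Gamma_qpp*(3/2)^2 + 2*Gamma_qpq*(3/2)*(2) + Gamma_qqq*(2)^2) = 27/14


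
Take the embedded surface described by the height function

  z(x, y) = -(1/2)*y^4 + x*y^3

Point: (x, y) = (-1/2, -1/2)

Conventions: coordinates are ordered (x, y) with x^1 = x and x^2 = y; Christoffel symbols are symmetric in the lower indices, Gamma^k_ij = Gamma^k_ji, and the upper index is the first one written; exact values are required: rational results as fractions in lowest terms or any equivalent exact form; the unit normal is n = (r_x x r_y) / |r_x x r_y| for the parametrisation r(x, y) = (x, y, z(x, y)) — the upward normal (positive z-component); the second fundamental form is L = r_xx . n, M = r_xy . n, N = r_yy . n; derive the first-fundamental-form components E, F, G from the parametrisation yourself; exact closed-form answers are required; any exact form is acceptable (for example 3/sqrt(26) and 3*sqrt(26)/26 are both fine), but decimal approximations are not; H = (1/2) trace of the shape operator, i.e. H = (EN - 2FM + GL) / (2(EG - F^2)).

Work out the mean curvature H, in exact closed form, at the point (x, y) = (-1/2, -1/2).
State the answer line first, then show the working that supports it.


Answer: H = -sqrt(66)/726

z_x = -1/8, z_y = -1/8, z_xx = 0, z_xy = 3/4, z_yy = 0
E = 65/64, F = 1/64, G = 65/64; answer radicand W^2 = 33/32
unnormalised second-form numerators: l = 0, m = 3/4, n = 0; L = l/sqrt(33/32), and similarly M = m/sqrt(W^2), N = n/sqrt(W^2)
H = (E*n - 2*F*m + G*l) / (2*(EG - F^2)*sqrt(W^2)); E*n - 2*F*m + G*l = -3/128, EG - F^2 = 33/32, so H = (-1/88)/sqrt(33/32)


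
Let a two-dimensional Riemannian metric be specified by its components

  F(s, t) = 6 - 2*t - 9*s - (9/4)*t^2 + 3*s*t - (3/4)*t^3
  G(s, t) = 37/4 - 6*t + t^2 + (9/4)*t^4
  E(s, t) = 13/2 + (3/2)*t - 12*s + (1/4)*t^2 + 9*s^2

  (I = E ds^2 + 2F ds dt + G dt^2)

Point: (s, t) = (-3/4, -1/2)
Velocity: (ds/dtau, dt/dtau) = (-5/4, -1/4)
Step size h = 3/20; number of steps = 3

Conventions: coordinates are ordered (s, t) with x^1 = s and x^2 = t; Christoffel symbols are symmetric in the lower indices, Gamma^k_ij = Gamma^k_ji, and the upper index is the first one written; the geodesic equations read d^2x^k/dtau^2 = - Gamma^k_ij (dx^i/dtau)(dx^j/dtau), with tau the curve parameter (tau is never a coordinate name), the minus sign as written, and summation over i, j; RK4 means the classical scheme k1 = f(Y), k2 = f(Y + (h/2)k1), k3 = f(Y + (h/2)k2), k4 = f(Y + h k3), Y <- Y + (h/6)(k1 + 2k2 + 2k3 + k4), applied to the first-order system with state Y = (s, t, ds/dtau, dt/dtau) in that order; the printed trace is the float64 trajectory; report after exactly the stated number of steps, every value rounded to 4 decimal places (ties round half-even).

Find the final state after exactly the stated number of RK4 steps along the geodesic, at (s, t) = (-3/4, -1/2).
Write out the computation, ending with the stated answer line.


f(Y) = (ds/dtau, dt/dtau, -Gamma^s_ij Y'^i Y'^j, -Gamma^t_ij Y'^i Y'^j) with the Gammas evaluated at the stage position; h = 0.150000; intermediate values shown to 6 dp
step 0: s = -0.7500, t = -0.5000, ds/dtau = -1.2500, dt/dtau = -0.2500
step 1:
  k1: at (s, t) = (-0.750000, -0.500000), (ds/dtau, dt/dtau) = (-1.250000, -0.250000); Gamma_sss = -0.020563, Gamma_sst = 0.180818, Gamma_stt = 0.598131, Gamma_tss = -0.856664, Gamma_tst = -0.206075, Gamma_ttt = -1.003062; k1 = (-1.250000, -0.250000, -0.118265, 1.530026)
  k2: at (s, t) = (-0.843750, -0.518750), (ds/dtau, dt/dtau) = (-1.258870, -0.135248); Gamma_sss = -0.028030, Gamma_sst = 0.168547, Gamma_stt = 0.598633, Gamma_tss = -0.839709, Gamma_tst = -0.203444, Gamma_ttt = -1.046693; k2 = (-1.258870, -0.135248, -0.023923, 1.419154)
  k3: at (s, t) = (-0.844415, -0.510144), (ds/dtau, dt/dtau) = (-1.251794, -0.143563); Gamma_sss = -0.021285, Gamma_sst = 0.170689, Gamma_stt = 0.591483, Gamma_tss = -0.850752, Gamma_tst = -0.206949, Gamma_ttt = -1.039966; k3 = (-1.251794, -0.143563, -0.040187, 1.428936)
  k4: at (s, t) = (-0.937769, -0.521535), (ds/dtau, dt/dtau) = (-1.256028, -0.035660); Gamma_sss = -0.023589, Gamma_sst = 0.160700, Gamma_stt = 0.585775, Gamma_tss = -0.842299, Gamma_tst = -0.206172, Gamma_ttt = -1.076072; k4 = (-1.256028, -0.035660, 0.022074, 1.348653)
  Y <- Y + (h/6)(k1 + 2k2 + 2k3 + k4): s = -0.9382, t = -0.5211, ds/dtau = -1.2556, dt/dtau = -0.0356
step 2:
  k1: at (s, t) = (-0.938184, -0.521082), (ds/dtau, dt/dtau) = (-1.255610, -0.035629); Gamma_sss = -0.023210, Gamma_sst = 0.160784, Gamma_stt = 0.585355, Gamma_tss = -0.842930, Gamma_tst = -0.206379, Gamma_ttt = -1.075822; k1 = (-1.255610, -0.035629, 0.021464, 1.348758)
  k2: at (s, t) = (-1.032355, -0.523754), (ds/dtau, dt/dtau) = (-1.254001, 0.065528); Gamma_sss = -0.019181, Gamma_sst = 0.153342, Gamma_stt = 0.572765, Gamma_tss = -0.845704, Gamma_tst = -0.208476, Gamma_ttt = -1.103586; k2 = (-1.254001, 0.065528, 0.052904, 1.300360)
  k3: at (s, t) = (-1.032234, -0.516167), (ds/dtau, dt/dtau) = (-1.251642, 0.061898); Gamma_sss = -0.013315, Gamma_sst = 0.155279, Gamma_stt = 0.566989, Gamma_tss = -0.856284, Gamma_tst = -0.211824, Gamma_ttt = -1.097187; k3 = (-1.251642, 0.061898, 0.042748, 1.312844)
  k4: at (s, t) = (-1.125930, -0.511797), (ds/dtau, dt/dtau) = (-1.249198, 0.161298); Gamma_sss = -0.004354, Gamma_sst = 0.150009, Gamma_stt = 0.549720, Gamma_tss = -0.869692, Gamma_tst = -0.216667, Gamma_ttt = -1.117068; k4 = (-1.249198, 0.161298, 0.052944, 1.298900)
  Y <- Y + (h/6)(k1 + 2k2 + 2k3 + k4): s = -1.1261, t = -0.5116, ds/dtau = -1.2490, dt/dtau = 0.1612
step 3:
  k1: at (s, t) = (-1.126086, -0.511569), (ds/dtau, dt/dtau) = (-1.248967, 0.161223); Gamma_sss = -0.004168, Gamma_sst = 0.150057, Gamma_stt = 0.549523, Gamma_tss = -0.870039, Gamma_tst = -0.216777, Gamma_ttt = -1.116902; k1 = (-1.248967, 0.161223, 0.052650, 1.298921)
  k2: at (s, t) = (-1.219759, -0.499477), (ds/dtau, dt/dtau) = (-1.245019, 0.258642); Gamma_sss = 0.010314, Gamma_sst = 0.147057, Gamma_stt = 0.526974, Gamma_tss = -0.896064, Gamma_tst = -0.225032, Gamma_ttt = -1.127706; k2 = (-1.245019, 0.258642, 0.043469, 1.319475)
  k3: at (s, t) = (-1.219463, -0.492171), (ds/dtau, dt/dtau) = (-1.245707, 0.260184); Gamma_sss = 0.015959, Gamma_sst = 0.148925, Gamma_stt = 0.521347, Gamma_tss = -0.907314, Gamma_tst = -0.228580, Gamma_ttt = -1.120510; k3 = (-1.245707, 0.260184, 0.036479, 1.335641)
  k4: at (s, t) = (-1.312942, -0.472541), (ds/dtau, dt/dtau) = (-1.243496, 0.361569); Gamma_sss = 0.035870, Gamma_sst = 0.148095, Gamma_stt = 0.493294, Gamma_tss = -0.947936, Gamma_tst = -0.240843, Gamma_ttt = -1.120037; k4 = (-1.243496, 0.361569, 0.013214, 1.395630)
  Y <- Y + (h/6)(k1 + 2k2 + 2k3 + k4): s = -1.3129, t = -0.4726, ds/dtau = -1.2433, dt/dtau = 0.3613

Answer: s = -1.3129, t = -0.4726, ds/dtau = -1.2433, dt/dtau = 0.3613


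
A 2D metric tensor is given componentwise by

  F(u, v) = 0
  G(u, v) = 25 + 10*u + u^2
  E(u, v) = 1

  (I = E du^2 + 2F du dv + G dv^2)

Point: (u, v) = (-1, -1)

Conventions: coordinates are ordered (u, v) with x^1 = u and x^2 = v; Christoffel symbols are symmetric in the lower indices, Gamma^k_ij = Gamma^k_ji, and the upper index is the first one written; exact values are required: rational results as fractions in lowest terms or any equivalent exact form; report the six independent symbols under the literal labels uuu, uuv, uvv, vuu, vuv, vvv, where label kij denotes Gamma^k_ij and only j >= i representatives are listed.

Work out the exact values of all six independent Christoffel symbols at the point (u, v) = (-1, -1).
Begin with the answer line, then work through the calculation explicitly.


Answer: Gamma_uuu = 0, Gamma_uuv = 0, Gamma_uvv = -4, Gamma_vuu = 0, Gamma_vuv = 1/4, Gamma_vvv = 0

E = 1, F = 0, G = 16 at the point
E_u = 0, E_v = 0, F_u = 0, F_v = 0, G_u = 8, G_v = 0
EG - F^2 = 16;  g^inv = (1/16) * [[16, 0], [0, 1]]
first-kind symbols [ij,l] = (1/2)(d_i g_jl + d_j g_il - d_l g_ij): [uu,u] = E_u/2 = 0, [uu,v] = F_u - E_v/2 = 0, [uv,u] = E_v/2 = 0, [uv,v] = G_u/2 = 4, [vv,u] = F_v - G_u/2 = -4, [vv,v] = G_v/2 = 0
Gamma^u_ij = (G*[ij,u] - F*[ij,v])/(EG - F^2), Gamma^v_ij = (E*[ij,v] - F*[ij,u])/(EG - F^2)


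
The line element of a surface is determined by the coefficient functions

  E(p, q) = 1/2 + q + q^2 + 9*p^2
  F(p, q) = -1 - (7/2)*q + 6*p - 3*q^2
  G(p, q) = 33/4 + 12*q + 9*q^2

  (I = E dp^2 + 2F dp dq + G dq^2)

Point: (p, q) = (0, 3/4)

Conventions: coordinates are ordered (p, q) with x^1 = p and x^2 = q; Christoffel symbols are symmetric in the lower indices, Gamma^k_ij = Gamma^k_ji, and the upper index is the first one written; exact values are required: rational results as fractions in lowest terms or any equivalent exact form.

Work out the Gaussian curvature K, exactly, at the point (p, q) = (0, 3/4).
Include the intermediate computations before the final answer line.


E = 29/16, F = -85/16, G = 357/16, EG - F^2 = 391/32 at the point
E_p = 0, E_q = 5/2, F_p = 6, F_q = -8, G_p = 0, G_q = 51/2
E_qq = 2, F_pq = 0, G_pp = 0
By Brioschi, K is (det M1 - det M2) divided by (EG - F^2) squared.
M1 = [[-E_qq/2 + F_pq - G_pp/2, E_p/2, F_p - E_q/2], [F_q - G_p/2, E, F], [G_q/2, F, G]] = [[-1, 0, 19/4], [-8, 29/16, -85/16], [51/4, -85/16, 357/16]]; det M1 = 20451/256
M2 = [[0, E_q/2, G_p/2], [E_q/2, E, F], [G_p/2, F, G]] = [[0, 5/4, 0], [5/4, 29/16, -85/16], [0, -85/16, 357/16]]; det M2 = -8925/256
det M1 - det M2 = 459/4; K = 459/4 / (391/32)^2 = 6912/8993

Answer: K = 6912/8993


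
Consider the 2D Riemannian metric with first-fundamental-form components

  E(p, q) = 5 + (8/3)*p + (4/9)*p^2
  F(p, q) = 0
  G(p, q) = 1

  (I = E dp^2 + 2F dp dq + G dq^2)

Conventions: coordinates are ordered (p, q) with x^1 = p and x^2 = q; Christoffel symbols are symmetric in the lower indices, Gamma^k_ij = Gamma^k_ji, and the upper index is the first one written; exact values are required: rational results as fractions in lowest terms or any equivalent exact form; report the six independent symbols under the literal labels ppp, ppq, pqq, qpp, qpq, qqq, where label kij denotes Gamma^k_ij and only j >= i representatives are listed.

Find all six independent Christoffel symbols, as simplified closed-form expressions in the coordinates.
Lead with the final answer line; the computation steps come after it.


Answer: Gamma_ppp = (4*p + 12)/(4*p^2 + 24*p + 45), Gamma_ppq = 0, Gamma_pqq = 0, Gamma_qpp = 0, Gamma_qpq = 0, Gamma_qqq = 0

E = 5 + (8/3)*p + (4/9)*p^2; F = 0; G = 1
Gamma^k_ij = (1/2) g^{kl} (d_i g_jl + d_j g_il - d_l g_ij), with g^inv = (1/(EG-F^2)) [[G, -F], [-F, E]]
first partials: E_p = 8/3 + (8/9)*p, E_q = 0, F_p = 0, F_q = 0, G_p = 0, G_q = 0
D = EG - F^2 = 5 + (8/3)*p + (4/9)*p^2
expanded: Gamma^p_pp = (G E_p - 2F F_p + F E_q)/(2D), Gamma^p_pq = (G E_q - F G_p)/(2D), Gamma^p_qq = (2G F_q - G G_p - F G_q)/(2D), Gamma^q_pp = (2E F_p - E E_q - F E_p)/(2D), Gamma^q_pq = (E G_p - F E_q)/(2D), Gamma^q_qq = (E G_q - 2F F_q + F G_p)/(2D); substitute and cancel common factors


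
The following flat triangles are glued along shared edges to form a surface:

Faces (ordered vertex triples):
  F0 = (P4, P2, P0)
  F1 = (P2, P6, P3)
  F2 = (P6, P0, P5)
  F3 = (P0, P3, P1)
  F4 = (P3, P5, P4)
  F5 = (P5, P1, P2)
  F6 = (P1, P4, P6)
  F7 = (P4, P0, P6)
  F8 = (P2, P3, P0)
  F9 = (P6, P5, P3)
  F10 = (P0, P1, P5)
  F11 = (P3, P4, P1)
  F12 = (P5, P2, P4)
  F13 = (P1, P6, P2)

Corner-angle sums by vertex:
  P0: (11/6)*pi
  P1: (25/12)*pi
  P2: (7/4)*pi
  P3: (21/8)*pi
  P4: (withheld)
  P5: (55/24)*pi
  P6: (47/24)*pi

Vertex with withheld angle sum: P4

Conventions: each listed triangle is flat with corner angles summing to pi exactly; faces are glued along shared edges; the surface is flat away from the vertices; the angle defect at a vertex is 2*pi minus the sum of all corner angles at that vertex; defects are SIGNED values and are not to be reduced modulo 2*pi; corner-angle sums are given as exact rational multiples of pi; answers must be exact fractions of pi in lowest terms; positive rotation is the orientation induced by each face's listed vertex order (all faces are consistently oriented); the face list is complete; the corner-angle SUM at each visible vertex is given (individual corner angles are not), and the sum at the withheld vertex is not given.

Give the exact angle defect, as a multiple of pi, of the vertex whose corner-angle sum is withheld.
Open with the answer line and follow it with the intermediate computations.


Answer: defect(P4) = (13/24)*pi

V = 7, E = 21, F = 14; chi = V - E + F = 0
Gauss-Bonnet: total defect = 2*pi*chi = 0; visible defects sum to (-13/24)*pi


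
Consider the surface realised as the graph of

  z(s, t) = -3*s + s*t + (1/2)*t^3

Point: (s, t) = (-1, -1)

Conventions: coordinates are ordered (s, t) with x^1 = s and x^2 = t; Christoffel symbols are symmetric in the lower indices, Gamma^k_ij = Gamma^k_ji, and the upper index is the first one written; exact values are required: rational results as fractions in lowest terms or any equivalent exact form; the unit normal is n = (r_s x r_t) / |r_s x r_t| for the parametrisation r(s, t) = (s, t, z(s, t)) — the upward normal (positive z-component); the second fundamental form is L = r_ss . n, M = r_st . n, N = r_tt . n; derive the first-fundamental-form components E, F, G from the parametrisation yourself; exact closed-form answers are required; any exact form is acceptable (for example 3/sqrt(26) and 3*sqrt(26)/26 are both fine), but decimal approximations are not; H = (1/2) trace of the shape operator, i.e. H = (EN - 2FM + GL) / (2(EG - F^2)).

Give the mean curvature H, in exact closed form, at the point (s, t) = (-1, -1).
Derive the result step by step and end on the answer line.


z_s = -4, z_t = 1/2, z_ss = 0, z_st = 1, z_tt = -3
E = 17, F = -2, G = 5/4; answer radicand W^2 = 69/4
unnormalised second-form numerators: l = 0, m = 1, n = -3; L = l/sqrt(69/4), and similarly M = m/sqrt(W^2), N = n/sqrt(W^2)
H = (E*n - 2*F*m + G*l) / (2*(EG - F^2)*sqrt(W^2)); E*n - 2*F*m + G*l = -47, EG - F^2 = 69/4, so H = (-94/69)/sqrt(69/4)

Answer: H = -188*sqrt(69)/4761


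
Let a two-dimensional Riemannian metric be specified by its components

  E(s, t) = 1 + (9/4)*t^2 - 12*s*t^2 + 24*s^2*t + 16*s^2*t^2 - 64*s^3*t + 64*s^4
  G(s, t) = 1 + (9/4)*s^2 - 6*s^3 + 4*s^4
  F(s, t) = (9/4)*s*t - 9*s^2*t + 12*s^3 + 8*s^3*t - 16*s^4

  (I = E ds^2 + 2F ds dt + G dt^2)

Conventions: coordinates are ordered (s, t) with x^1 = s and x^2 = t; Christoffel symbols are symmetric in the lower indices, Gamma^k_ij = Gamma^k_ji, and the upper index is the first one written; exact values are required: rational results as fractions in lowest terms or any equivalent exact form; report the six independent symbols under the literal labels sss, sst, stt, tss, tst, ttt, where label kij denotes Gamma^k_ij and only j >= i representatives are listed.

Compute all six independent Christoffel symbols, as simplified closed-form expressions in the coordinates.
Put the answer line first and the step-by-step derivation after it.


Answer: Gamma_sss = (512*s^3 - 384*s^2*t + 64*s*t^2 + 96*s*t - 24*t^2)/(272*s^4 - 256*s^3*t - 24*s^3 + 64*s^2*t^2 + 96*s^2*t + 9*s^2 - 48*s*t^2 + 9*t^2 + 4), Gamma_sst = (-128*s^3 + 64*s^2*t + 48*s^2 - 48*s*t + 9*t)/(272*s^4 - 256*s^3*t - 24*s^3 + 64*s^2*t^2 + 96*s^2*t + 9*s^2 - 48*s*t^2 + 9*t^2 + 4), Gamma_stt = 0, Gamma_tss = (-128*s^3 + 32*s^2*t + 96*s^2 - 24*s*t)/(272*s^4 - 256*s^3*t - 24*s^3 + 64*s^2*t^2 + 96*s^2*t + 9*s^2 - 48*s*t^2 + 9*t^2 + 4), Gamma_tst = (32*s^3 - 36*s^2 + 9*s)/(272*s^4 - 256*s^3*t - 24*s^3 + 64*s^2*t^2 + 96*s^2*t + 9*s^2 - 48*s*t^2 + 9*t^2 + 4), Gamma_ttt = 0

E = 1 + (9/4)*t^2 - 12*s*t^2 + 24*s^2*t + 16*s^2*t^2 - 64*s^3*t + 64*s^4; F = (9/4)*s*t - 9*s^2*t + 12*s^3 + 8*s^3*t - 16*s^4; G = 1 + (9/4)*s^2 - 6*s^3 + 4*s^4
Gamma^k_ij = (1/2) g^{kl} (d_i g_jl + d_j g_il - d_l g_ij), with g^inv = (1/(EG-F^2)) [[G, -F], [-F, E]]
first partials: E_s = -12*t^2 + 48*s*t + 32*s*t^2 - 192*s^2*t + 256*s^3, E_t = (9/2)*t - 24*s*t + 24*s^2 + 32*s^2*t - 64*s^3, F_s = (9/4)*t - 18*s*t + 36*s^2 + 24*s^2*t - 64*s^3, F_t = (9/4)*s - 9*s^2 + 8*s^3, G_s = (9/2)*s - 18*s^2 + 16*s^3, G_t = 0
D = EG - F^2 = 1 + (9/4)*t^2 + (9/4)*s^2 - 12*s*t^2 + 24*s^2*t - 6*s^3 + 16*s^2*t^2 - 64*s^3*t + 68*s^4
expanded: Gamma^s_ss = (G E_s - 2F F_s + F E_t)/(2D), Gamma^s_st = (G E_t - F G_s)/(2D), Gamma^s_tt = (2G F_t - G G_s - F G_t)/(2D), Gamma^t_ss = (2E F_s - E E_t - F E_s)/(2D), Gamma^t_st = (E G_s - F E_t)/(2D), Gamma^t_tt = (E G_t - 2F F_t + F G_s)/(2D); substitute and cancel common factors


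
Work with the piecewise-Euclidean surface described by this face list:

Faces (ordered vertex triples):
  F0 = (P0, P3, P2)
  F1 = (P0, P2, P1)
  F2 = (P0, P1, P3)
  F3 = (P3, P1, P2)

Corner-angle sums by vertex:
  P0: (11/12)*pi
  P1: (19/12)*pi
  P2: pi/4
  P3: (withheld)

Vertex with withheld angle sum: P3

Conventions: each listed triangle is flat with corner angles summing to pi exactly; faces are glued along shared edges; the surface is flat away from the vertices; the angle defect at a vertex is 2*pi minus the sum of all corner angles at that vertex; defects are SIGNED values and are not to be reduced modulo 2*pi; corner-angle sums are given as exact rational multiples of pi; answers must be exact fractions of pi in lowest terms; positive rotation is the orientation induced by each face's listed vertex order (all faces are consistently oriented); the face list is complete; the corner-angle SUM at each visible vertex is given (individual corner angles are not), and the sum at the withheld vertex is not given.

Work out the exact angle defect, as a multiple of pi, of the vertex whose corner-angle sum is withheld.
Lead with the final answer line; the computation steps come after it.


Answer: defect(P3) = (3/4)*pi

V = 4, E = 6, F = 4; chi = V - E + F = 2
Gauss-Bonnet: total defect = 2*pi*chi = 4*pi; visible defects sum to (13/4)*pi


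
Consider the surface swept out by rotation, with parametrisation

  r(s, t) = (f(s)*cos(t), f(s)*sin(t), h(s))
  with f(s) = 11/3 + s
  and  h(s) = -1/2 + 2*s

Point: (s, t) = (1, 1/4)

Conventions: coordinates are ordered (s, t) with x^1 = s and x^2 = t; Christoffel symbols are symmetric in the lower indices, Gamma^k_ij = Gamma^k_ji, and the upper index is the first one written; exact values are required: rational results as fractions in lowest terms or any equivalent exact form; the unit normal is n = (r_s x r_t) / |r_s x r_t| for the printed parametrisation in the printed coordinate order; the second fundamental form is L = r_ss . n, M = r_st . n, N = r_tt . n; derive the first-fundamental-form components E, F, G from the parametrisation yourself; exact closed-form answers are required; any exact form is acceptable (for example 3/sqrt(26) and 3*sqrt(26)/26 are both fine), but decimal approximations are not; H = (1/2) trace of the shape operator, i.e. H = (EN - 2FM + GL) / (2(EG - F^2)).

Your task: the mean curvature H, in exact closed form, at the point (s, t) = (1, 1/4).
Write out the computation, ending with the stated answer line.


f = 14/3, f' = 1, f'' = 0, h' = 2, h'' = 0
E = 5, F = 0, G = 196/9; answer radicand W^2 = 5
unnormalised second-form numerators: l = 0, m = 0, n = 28/3; L = l/sqrt(5), and similarly M = m/sqrt(W^2), N = n/sqrt(W^2)
H = (E*n - 2*F*m + G*l) / (2*(EG - F^2)*sqrt(W^2)); E*n - 2*F*m + G*l = 140/3, EG - F^2 = 980/9, so H = (3/14)/sqrt(5)

Answer: H = 3*sqrt(5)/70


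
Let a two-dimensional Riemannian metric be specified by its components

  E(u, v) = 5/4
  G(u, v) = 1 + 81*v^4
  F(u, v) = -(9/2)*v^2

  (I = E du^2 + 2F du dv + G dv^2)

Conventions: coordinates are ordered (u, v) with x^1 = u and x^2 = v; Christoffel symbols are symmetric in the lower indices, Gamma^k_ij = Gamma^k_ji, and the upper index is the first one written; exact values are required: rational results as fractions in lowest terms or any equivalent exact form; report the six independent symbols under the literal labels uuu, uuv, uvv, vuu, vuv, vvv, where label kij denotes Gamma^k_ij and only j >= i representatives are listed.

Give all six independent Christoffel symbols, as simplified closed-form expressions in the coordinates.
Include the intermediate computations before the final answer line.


E = 5/4; F = -(9/2)*v^2; G = 1 + 81*v^4
Gamma^k_ij = (1/2) g^{kl} (d_i g_jl + d_j g_il - d_l g_ij), with g^inv = (1/(EG-F^2)) [[G, -F], [-F, E]]
first partials: E_u = 0, E_v = 0, F_u = 0, F_v = -9*v, G_u = 0, G_v = 324*v^3
D = EG - F^2 = 5/4 + 81*v^4
expanded: Gamma^u_uu = (G E_u - 2F F_u + F E_v)/(2D), Gamma^u_uv = (G E_v - F G_u)/(2D), Gamma^u_vv = (2G F_v - G G_u - F G_v)/(2D), Gamma^v_uu = (2E F_u - E E_v - F E_u)/(2D), Gamma^v_uv = (E G_u - F E_v)/(2D), Gamma^v_vv = (E G_v - 2F F_v + F G_u)/(2D); substitute and cancel common factors

Answer: Gamma_uuu = 0, Gamma_uuv = 0, Gamma_uvv = -36*v/(324*v^4 + 5), Gamma_vuu = 0, Gamma_vuv = 0, Gamma_vvv = 648*v^3/(324*v^4 + 5)


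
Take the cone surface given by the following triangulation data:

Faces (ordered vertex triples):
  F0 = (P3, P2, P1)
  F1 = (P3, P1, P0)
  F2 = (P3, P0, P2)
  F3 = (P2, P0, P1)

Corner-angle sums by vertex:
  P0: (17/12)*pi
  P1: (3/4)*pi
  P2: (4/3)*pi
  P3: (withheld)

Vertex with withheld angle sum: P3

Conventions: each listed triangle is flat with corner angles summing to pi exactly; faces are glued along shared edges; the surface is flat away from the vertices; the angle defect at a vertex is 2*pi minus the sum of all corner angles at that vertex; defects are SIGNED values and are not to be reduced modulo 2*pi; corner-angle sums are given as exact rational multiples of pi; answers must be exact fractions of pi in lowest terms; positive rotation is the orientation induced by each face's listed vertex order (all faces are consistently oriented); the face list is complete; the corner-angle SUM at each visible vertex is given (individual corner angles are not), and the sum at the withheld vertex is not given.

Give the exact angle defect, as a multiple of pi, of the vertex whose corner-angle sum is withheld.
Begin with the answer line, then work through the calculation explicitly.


Answer: defect(P3) = (3/2)*pi

V = 4, E = 6, F = 4; chi = V - E + F = 2
Gauss-Bonnet: total defect = 2*pi*chi = 4*pi; visible defects sum to (5/2)*pi


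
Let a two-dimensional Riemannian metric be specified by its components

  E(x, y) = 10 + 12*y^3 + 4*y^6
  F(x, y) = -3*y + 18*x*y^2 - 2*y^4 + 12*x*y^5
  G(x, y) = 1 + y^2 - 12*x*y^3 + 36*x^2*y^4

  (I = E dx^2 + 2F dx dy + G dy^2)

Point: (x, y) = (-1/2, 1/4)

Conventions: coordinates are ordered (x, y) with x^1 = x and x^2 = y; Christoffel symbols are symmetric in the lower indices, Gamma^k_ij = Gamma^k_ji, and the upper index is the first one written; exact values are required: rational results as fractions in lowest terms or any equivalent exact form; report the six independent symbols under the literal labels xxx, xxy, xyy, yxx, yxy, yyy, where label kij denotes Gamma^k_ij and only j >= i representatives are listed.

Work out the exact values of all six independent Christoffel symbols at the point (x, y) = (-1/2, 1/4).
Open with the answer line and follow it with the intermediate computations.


Answer: Gamma_xxx = 0, Gamma_xxy = 388/3543, Gamma_xyy = -7760/10629, Gamma_yxx = 0, Gamma_yxy = -56/3543, Gamma_yyy = 1120/10629

E = 10433/1024, F = -679/512, G = 305/256 at the point
E_x = 0, E_y = 291/128, F_x = 291/256, F_y = -991/128, G_x = -21/64, G_y = 35/16
EG - F^2 = 10629/1024;  g^inv = (1024/10629) * [[305/256, 679/512], [679/512, 10433/1024]]
first-kind symbols [ij,l] = (1/2)(d_i g_jl + d_j g_il - d_l g_ij): [xx,x] = E_x/2 = 0, [xx,y] = F_x - E_y/2 = 0, [xy,x] = E_y/2 = 291/256, [xy,y] = G_x/2 = -21/128, [yy,x] = F_y - G_x/2 = -485/64, [yy,y] = G_y/2 = 35/32
Gamma^x_ij = (G*[ij,x] - F*[ij,y])/(EG - F^2), Gamma^y_ij = (E*[ij,y] - F*[ij,x])/(EG - F^2)


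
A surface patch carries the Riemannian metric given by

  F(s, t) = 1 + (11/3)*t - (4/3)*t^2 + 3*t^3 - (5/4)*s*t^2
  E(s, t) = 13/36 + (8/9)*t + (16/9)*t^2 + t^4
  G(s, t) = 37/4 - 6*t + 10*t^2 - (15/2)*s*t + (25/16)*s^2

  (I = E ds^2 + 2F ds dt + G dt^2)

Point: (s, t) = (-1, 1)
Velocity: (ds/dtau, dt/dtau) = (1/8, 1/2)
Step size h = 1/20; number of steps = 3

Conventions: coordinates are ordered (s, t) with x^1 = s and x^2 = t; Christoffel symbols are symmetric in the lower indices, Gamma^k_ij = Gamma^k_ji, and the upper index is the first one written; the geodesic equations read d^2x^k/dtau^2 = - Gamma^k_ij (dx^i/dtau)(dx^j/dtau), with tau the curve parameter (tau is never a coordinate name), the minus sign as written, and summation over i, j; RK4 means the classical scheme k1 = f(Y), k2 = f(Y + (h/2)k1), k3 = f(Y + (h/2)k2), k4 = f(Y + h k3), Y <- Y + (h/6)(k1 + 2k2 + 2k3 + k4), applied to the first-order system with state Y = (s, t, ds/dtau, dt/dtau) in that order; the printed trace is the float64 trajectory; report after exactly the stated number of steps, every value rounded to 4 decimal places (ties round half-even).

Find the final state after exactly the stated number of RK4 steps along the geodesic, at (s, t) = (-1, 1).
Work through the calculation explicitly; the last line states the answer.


f(Y) = (ds/dtau, dt/dtau, -Gamma^s_ij Y'^i Y'^j, -Gamma^t_ij Y'^i Y'^j) with the Gammas evaluated at the stage position; h = 0.050000; intermediate values shown to 6 dp
step 0: s = -1.0000, t = 1.0000, ds/dtau = 0.1250, dt/dtau = 0.5000
step 1:
  k1: at (s, t) = (-1.000000, 1.000000), (ds/dtau, dt/dtau) = (0.125000, 0.500000); Gamma_sss = 1.282263, Gamma_sst = 4.155839, Gamma_stt = 9.761829, Gamma_tss = -0.681055, Gamma_tst = -1.650537, Gamma_ttt = -2.835953; k1 = (0.125000, 0.500000, -2.979972, 0.925947)
  k2: at (s, t) = (-0.996875, 1.012500), (ds/dtau, dt/dtau) = (0.050501, 0.523149); Gamma_sss = 1.298783, Gamma_sst = 4.160823, Gamma_stt = 9.692283, Gamma_tss = -0.694055, Gamma_tst = -1.665091, Gamma_ttt = -2.843796; k2 = (0.050501, 0.523149, -2.875793, 0.868054)
  k3: at (s, t) = (-0.998737, 1.013079), (ds/dtau, dt/dtau) = (0.053105, 0.521701); Gamma_sss = 1.298072, Gamma_sst = 4.158858, Gamma_stt = 9.689441, Gamma_tss = -0.693640, Gamma_tst = -1.664040, Gamma_ttt = -2.842343; k3 = (0.053105, 0.521701, -2.871301, 0.867768)
  k4: at (s, t) = (-0.997345, 1.026085), (ds/dtau, dt/dtau) = (-0.018565, 0.543388); Gamma_sss = 1.313916, Gamma_sst = 4.161923, Gamma_stt = 9.618223, Gamma_tss = -0.706347, Gamma_tst = -1.677594, Gamma_ttt = -2.848783; k4 = (-0.018565, 0.543388, -2.756464, 0.807559)
  Y <- Y + (h/6)(k1 + 2k2 + 2k3 + k4): s = -0.9974, t = 1.0261, ds/dtau = -0.0186, dt/dtau = 0.5434
step 2:
  k1: at (s, t) = (-0.997386, 1.026109), (ds/dtau, dt/dtau) = (-0.018589, 0.543376); Gamma_sss = 1.313913, Gamma_sst = 4.161881, Gamma_stt = 9.618101, Gamma_tss = -0.706348, Gamma_tst = -1.677582, Gamma_ttt = -2.848755; k1 = (-0.018589, 0.543376, -2.756198, 0.807472)
  k2: at (s, t) = (-0.997851, 1.039693), (ds/dtau, dt/dtau) = (-0.087493, 0.563563); Gamma_sss = 1.329068, Gamma_sst = 4.162942, Gamma_stt = 9.544949, Gamma_tss = -0.718752, Gamma_tst = -1.690100, Gamma_ttt = -2.853751; k2 = (-0.087493, 0.563563, -2.631148, 0.745192)
  k3: at (s, t) = (-0.999574, 1.040198), (ds/dtau, dt/dtau) = (-0.084367, 0.562006); Gamma_sss = 1.328374, Gamma_sst = 4.161165, Gamma_stt = 9.542614, Gamma_tss = -0.718330, Gamma_tst = -1.689102, Gamma_ttt = -2.852445; k3 = (-0.084367, 0.562006, -2.628895, 0.745883)
  k4: at (s, t) = (-1.001605, 1.054209), (ds/dtau, dt/dtau) = (-0.150033, 0.580670); Gamma_sss = 1.342880, Gamma_sst = 4.160605, Gamma_stt = 9.468506, Gamma_tss = -0.730424, Gamma_tst = -1.700700, Gamma_ttt = -2.856290; k4 = (-0.150033, 0.580670, -2.497858, 0.683191)
  Y <- Y + (h/6)(k1 + 2k2 + 2k3 + k4): s = -1.0017, t = 1.0542, ds/dtau = -0.1500, dt/dtau = 0.5806
step 3:
  k1: at (s, t) = (-1.001656, 1.054236), (ds/dtau, dt/dtau) = (-0.150040, 0.580650); Gamma_sss = 1.342873, Gamma_sst = 4.160554, Gamma_stt = 9.468379, Gamma_tss = -0.730422, Gamma_tst = -1.700681, Gamma_ttt = -2.856256; k1 = (-0.150040, 0.580650, -2.497594, 0.683113)
  k2: at (s, t) = (-1.005407, 1.068752), (ds/dtau, dt/dtau) = (-0.212480, 0.597728); Gamma_sss = 1.356711, Gamma_sst = 4.158273, Gamma_stt = 9.393029, Gamma_tss = -0.742193, Gamma_tst = -1.711315, Gamma_ttt = -2.858900; k2 = (-0.212480, 0.597728, -2.360935, 0.620240)
  k3: at (s, t) = (-1.006968, 1.069179), (ds/dtau, dt/dtau) = (-0.209063, 0.596156); Gamma_sss = 1.356054, Gamma_sst = 4.156714, Gamma_stt = 9.391199, Gamma_tss = -0.741777, Gamma_tst = -1.710394, Gamma_ttt = -2.857761; k3 = (-0.209063, 0.596156, -2.360780, 0.621727)
  k4: at (s, t) = (-1.012109, 1.084043), (ds/dtau, dt/dtau) = (-0.268079, 0.611736); Gamma_sss = 1.369301, Gamma_sst = 4.153144, Gamma_stt = 9.315555, Gamma_tss = -0.753242, Gamma_tst = -1.720223, Gamma_ttt = -2.859526; k4 = (-0.268079, 0.611736, -2.222306, 0.560017)
  Y <- Y + (h/6)(k1 + 2k2 + 2k3 + k4): s = -1.0122, t = 1.0841, ds/dtau = -0.2681, dt/dtau = 0.6117

Answer: s = -1.0122, t = 1.0841, ds/dtau = -0.2681, dt/dtau = 0.6117


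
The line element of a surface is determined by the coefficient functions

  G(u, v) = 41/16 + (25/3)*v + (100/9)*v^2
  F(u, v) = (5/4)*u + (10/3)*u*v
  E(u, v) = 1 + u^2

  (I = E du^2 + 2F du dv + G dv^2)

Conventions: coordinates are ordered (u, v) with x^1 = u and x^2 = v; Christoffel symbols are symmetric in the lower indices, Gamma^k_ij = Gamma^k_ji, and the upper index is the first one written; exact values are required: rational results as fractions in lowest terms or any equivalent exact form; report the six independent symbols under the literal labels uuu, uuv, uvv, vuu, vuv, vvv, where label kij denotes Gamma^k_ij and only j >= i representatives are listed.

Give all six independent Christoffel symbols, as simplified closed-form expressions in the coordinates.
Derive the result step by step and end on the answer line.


E = 1 + u^2; F = (5/4)*u + (10/3)*u*v; G = 41/16 + (25/3)*v + (100/9)*v^2
Gamma^k_ij = (1/2) g^{kl} (d_i g_jl + d_j g_il - d_l g_ij), with g^inv = (1/(EG-F^2)) [[G, -F], [-F, E]]
first partials: E_u = 2*u, E_v = 0, F_u = 5/4 + (10/3)*v, F_v = (10/3)*u, G_u = 0, G_v = 25/3 + (200/9)*v
D = EG - F^2 = 41/16 + (25/3)*v + (100/9)*v^2 + u^2
expanded: Gamma^u_uu = (G E_u - 2F F_u + F E_v)/(2D), Gamma^u_uv = (G E_v - F G_u)/(2D), Gamma^u_vv = (2G F_v - G G_u - F G_v)/(2D), Gamma^v_uu = (2E F_u - E E_v - F E_u)/(2D), Gamma^v_uv = (E G_u - F E_v)/(2D), Gamma^v_vv = (E G_v - 2F F_v + F G_u)/(2D); substitute and cancel common factors

Answer: Gamma_uuu = 144*u/(144*u^2 + 1600*v^2 + 1200*v + 369), Gamma_uuv = 0, Gamma_uvv = 480*u/(144*u^2 + 1600*v^2 + 1200*v + 369), Gamma_vuu = (480*v + 180)/(144*u^2 + 1600*v^2 + 1200*v + 369), Gamma_vuv = 0, Gamma_vvv = (1600*v + 600)/(144*u^2 + 1600*v^2 + 1200*v + 369)


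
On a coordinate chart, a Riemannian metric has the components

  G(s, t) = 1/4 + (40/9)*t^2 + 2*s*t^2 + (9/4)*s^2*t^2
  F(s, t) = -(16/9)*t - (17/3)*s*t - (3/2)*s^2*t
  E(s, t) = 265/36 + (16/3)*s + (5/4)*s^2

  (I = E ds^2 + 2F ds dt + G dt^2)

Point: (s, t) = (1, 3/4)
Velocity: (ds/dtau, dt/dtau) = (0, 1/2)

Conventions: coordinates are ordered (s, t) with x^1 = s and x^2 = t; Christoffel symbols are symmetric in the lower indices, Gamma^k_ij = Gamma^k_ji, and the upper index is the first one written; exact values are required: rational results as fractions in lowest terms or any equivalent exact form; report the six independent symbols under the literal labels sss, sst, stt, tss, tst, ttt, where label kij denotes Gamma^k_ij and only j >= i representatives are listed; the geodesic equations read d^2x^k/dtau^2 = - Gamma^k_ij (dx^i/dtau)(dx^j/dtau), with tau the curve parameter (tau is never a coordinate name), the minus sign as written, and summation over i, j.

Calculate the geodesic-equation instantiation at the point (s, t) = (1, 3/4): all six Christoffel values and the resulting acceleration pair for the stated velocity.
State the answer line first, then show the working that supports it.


Answer: Gamma_sss = -7725/8782, Gamma_sst = 8073/17564, Gamma_stt = -61267/140512, Gamma_tss = -74148/30737, Gamma_tst = 29367/30737, Gamma_ttt = 86001/122948; accelerations (d^2s/dtau^2, d^2t/dtau^2) = (61267/562048, -86001/491792)

E = 251/18, F = -161/24, G = 329/64 at the point
E_s = 47/6, E_t = 0, F_s = -13/2, F_t = -161/18, G_s = 117/32, G_t = 313/24
EG - F^2 = 30737/1152;  g^inv = (1152/30737) * [[329/64, 161/24], [161/24, 251/18]]
first-kind symbols [ij,l] = (1/2)(d_i g_jl + d_j g_il - d_l g_ij): [ss,s] = E_s/2 = 47/12, [ss,t] = F_s - E_t/2 = -13/2, [st,s] = E_t/2 = 0, [st,t] = G_s/2 = 117/64, [tt,s] = F_t - G_s/2 = -6205/576, [tt,t] = G_t/2 = 313/48
Gamma^s_ij = (G*[ij,s] - F*[ij,t])/(EG - F^2), Gamma^t_ij = (E*[ij,t] - F*[ij,s])/(EG - F^2)
Gamma_sss = -7725/8782, Gamma_sst = 8073/17564, Gamma_stt = -61267/140512, Gamma_tss = -74148/30737, Gamma_tst = 29367/30737, Gamma_ttt = 86001/122948
d^2s/dtau^2 = -(Gamma_sss*(0)^2 + 2*Gamma_sst*(0)*(1/2) + Gamma_stt*(1/2)^2) = 61267/562048
d^2t/dtau^2 = -(Gamma_tss*(0)^2 + 2*Gamma_tst*(0)*(1/2) + Gamma_ttt*(1/2)^2) = -86001/491792
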